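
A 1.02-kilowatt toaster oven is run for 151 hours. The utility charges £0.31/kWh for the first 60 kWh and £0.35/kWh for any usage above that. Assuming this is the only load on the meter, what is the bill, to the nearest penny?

Energy = 1.02 kW × 151 h = 154.02 kWh
Tier 1 (0–60 kWh): 60 × £0.31 = £18.6
Above 60 kWh: 94.02 × £0.35 = £32.907
Bill = £51.51

£51.51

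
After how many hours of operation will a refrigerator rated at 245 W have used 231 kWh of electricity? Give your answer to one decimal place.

942.9 h

Hours = 231 kWh ÷ 0.245 kW = 942.9 h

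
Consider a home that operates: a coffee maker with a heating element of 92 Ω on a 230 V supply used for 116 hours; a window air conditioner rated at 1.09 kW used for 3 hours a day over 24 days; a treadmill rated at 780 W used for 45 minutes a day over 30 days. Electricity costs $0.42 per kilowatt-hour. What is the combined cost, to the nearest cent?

$68.35

coffee maker: Power = V²/R = 230²/92 = 575 W = 0.575 kW
coffee maker: 0.575 kW × 116 h = 66.7 kWh
window air conditioner: Runtime = 3 h/day × 24 days = 72 h
window air conditioner: 1.09 kW × 72 h = 78.48 kWh
treadmill: Runtime = 45 min × 30 = 1350 min = 22.5 h
treadmill: 0.78 kW × 22.5 h = 17.55 kWh
Total energy = 162.73 kWh
Cost = 162.73 × $0.42 = $68.35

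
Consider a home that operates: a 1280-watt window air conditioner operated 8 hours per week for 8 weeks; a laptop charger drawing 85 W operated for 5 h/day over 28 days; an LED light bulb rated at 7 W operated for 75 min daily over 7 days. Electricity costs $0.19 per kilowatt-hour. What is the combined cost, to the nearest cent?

$17.84

window air conditioner: Runtime = 8 h/week × 8 weeks = 64 h
window air conditioner: 1.28 kW × 64 h = 81.92 kWh
laptop charger: Runtime = 5 h/day × 28 days = 140 h
laptop charger: 0.085 kW × 140 h = 11.9 kWh
LED light bulb: Runtime = 75 min × 7 = 525 min = 8.75 h
LED light bulb: 0.007 kW × 8.75 h = 0.06125 kWh
Total energy = 93.88125 kWh
Cost = 93.88125 × $0.19 = $17.84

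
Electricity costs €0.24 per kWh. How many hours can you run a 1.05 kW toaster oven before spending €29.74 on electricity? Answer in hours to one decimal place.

118.0 h

Energy available = €29.74 ÷ €0.24/kWh = 123.9167 kWh
Hours = 123.9167 kWh ÷ 1.05 kW = 118.0 h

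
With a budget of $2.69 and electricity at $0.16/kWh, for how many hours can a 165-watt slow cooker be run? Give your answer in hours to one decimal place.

101.9 h

Energy available = $2.69 ÷ $0.16/kWh = 16.8125 kWh
Hours = 16.8125 kWh ÷ 0.165 kW = 101.9 h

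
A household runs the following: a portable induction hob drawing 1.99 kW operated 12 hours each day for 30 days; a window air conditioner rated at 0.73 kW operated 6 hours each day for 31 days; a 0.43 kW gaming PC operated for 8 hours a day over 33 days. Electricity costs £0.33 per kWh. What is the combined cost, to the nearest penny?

portable induction hob: Runtime = 12 h/day × 30 days = 360 h
portable induction hob: 1.99 kW × 360 h = 716.4 kWh
window air conditioner: Runtime = 6 h/day × 31 days = 186 h
window air conditioner: 0.73 kW × 186 h = 135.78 kWh
gaming PC: Runtime = 8 h/day × 33 days = 264 h
gaming PC: 0.43 kW × 264 h = 113.52 kWh
Total energy = 965.7 kWh
Cost = 965.7 × £0.33 = £318.68

£318.68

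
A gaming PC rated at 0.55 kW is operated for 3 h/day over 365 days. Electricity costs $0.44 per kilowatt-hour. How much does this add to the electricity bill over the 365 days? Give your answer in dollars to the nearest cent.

$264.99

Runtime = 3 h/day × 365 days = 1095 h
Energy = 0.55 kW × 1095 h = 602.25 kWh
Cost = 602.25 kWh × $0.44/kWh = $264.99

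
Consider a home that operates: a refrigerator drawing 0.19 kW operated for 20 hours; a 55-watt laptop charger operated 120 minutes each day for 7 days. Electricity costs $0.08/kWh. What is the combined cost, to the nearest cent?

refrigerator: 0.19 kW × 20 h = 3.8 kWh
laptop charger: Runtime = 120 min × 7 = 840 min = 14 h
laptop charger: 0.055 kW × 14 h = 0.77 kWh
Total energy = 4.57 kWh
Cost = 4.57 × $0.08 = $0.37

$0.37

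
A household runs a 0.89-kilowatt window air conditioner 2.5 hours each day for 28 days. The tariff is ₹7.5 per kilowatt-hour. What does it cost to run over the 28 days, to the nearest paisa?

₹467.25

Runtime = 2.5 h/day × 28 days = 70 h
Energy = 0.89 kW × 70 h = 62.3 kWh
Cost = 62.3 kWh × ₹7.5/kWh = ₹467.25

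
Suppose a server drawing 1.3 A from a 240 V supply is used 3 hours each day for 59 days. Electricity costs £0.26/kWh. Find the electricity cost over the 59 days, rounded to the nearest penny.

Power = 1.3 A × 240 V = 312 W = 0.312 kW
Runtime = 3 h/day × 59 days = 177 h
Energy = 0.312 kW × 177 h = 55.224 kWh
Cost = 55.224 kWh × £0.26/kWh = £14.36

£14.36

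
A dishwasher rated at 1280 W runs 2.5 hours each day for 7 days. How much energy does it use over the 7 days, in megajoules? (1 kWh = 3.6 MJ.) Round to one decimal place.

80.6 MJ

Runtime = 2.5 h/day × 7 days = 17.5 h
Energy = 1.28 kW × 17.5 h = 22.4 kWh
= 22.4 × 3.6 MJ = 80.6 MJ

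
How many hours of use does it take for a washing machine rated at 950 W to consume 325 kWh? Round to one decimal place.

342.1 h

Hours = 325 kWh ÷ 0.95 kW = 342.1 h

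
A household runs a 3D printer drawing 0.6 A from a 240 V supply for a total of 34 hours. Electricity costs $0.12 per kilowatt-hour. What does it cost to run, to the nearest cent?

Power = 0.6 A × 240 V = 144 W = 0.144 kW
Energy = 0.144 kW × 34 h = 4.896 kWh
Cost = 4.896 kWh × $0.12/kWh = $0.59

$0.59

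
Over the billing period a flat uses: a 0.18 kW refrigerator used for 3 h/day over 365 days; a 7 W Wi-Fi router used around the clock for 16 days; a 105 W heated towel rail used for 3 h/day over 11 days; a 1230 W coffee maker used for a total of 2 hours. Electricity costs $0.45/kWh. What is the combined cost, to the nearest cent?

refrigerator: Runtime = 3 h/day × 365 days = 1095 h
refrigerator: 0.18 kW × 1095 h = 197.1 kWh
Wi-Fi router: Runtime = 24 h × 16 = 384 h
Wi-Fi router: 0.007 kW × 384 h = 2.688 kWh
heated towel rail: Runtime = 3 h/day × 11 days = 33 h
heated towel rail: 0.105 kW × 33 h = 3.465 kWh
coffee maker: 1.23 kW × 2 h = 2.46 kWh
Total energy = 205.713 kWh
Cost = 205.713 × $0.45 = $92.57

$92.57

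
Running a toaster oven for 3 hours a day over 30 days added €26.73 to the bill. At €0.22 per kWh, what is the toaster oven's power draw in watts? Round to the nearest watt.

Energy = €26.73 ÷ €0.22/kWh = 121.5 kWh
Runtime = 3 h/day × 30 days = 90 h
Power = 121.5 kWh ÷ 90 h = 1.35 kW = 1350 W

1350 W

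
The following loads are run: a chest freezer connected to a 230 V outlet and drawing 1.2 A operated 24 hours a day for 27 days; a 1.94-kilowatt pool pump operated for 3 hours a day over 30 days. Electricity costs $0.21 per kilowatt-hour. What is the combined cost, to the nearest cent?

$74.22

chest freezer: Power = 1.2 A × 230 V = 276 W = 0.276 kW
chest freezer: Runtime = 24 h × 27 = 648 h
chest freezer: 0.276 kW × 648 h = 178.848 kWh
pool pump: Runtime = 3 h/day × 30 days = 90 h
pool pump: 1.94 kW × 90 h = 174.6 kWh
Total energy = 353.448 kWh
Cost = 353.448 × $0.21 = $74.22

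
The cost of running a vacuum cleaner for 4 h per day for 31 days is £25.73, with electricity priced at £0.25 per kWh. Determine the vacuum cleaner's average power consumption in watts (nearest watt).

Energy = £25.73 ÷ £0.25/kWh = 102.92 kWh
Runtime = 4 h/day × 31 days = 124 h
Power = 102.92 kWh ÷ 124 h = 0.83 kW = 830 W

830 W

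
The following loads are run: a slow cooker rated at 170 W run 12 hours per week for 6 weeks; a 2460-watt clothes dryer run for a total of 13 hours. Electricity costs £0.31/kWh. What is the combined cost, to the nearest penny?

slow cooker: Runtime = 12 h/week × 6 weeks = 72 h
slow cooker: 0.17 kW × 72 h = 12.24 kWh
clothes dryer: 2.46 kW × 13 h = 31.98 kWh
Total energy = 44.22 kWh
Cost = 44.22 × £0.31 = £13.71

£13.71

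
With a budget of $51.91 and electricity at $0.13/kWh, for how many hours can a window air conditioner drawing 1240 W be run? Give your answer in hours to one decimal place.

Energy available = $51.91 ÷ $0.13/kWh = 399.3077 kWh
Hours = 399.3077 kWh ÷ 1.24 kW = 322.0 h

322.0 h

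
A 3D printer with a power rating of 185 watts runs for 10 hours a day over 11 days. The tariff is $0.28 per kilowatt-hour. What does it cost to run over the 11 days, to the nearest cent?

Runtime = 10 h/day × 11 days = 110 h
Energy = 0.185 kW × 110 h = 20.35 kWh
Cost = 20.35 kWh × $0.28/kWh = $5.70

$5.70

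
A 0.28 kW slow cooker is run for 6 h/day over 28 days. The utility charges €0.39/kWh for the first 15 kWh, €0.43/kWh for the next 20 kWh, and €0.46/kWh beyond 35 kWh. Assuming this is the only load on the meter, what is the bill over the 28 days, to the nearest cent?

Runtime = 6 h/day × 28 days = 168 h
Energy = 0.28 kW × 168 h = 47.04 kWh
Tier 1 (0–15 kWh): 15 × €0.39 = €5.85
Tier 2 (15–35 kWh): 20 × €0.43 = €8.6
Above 35 kWh: 12.04 × €0.46 = €5.5384
Bill = €19.99

€19.99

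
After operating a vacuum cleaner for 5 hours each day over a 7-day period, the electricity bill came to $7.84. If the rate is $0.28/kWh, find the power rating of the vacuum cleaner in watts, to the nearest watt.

800 W

Energy = $7.84 ÷ $0.28/kWh = 28 kWh
Runtime = 5 h/day × 7 days = 35 h
Power = 28 kWh ÷ 35 h = 0.8 kW = 800 W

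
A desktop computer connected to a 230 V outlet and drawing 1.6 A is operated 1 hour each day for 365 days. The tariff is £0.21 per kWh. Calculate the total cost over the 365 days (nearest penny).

Power = 1.6 A × 230 V = 368 W = 0.368 kW
Runtime = 1 h/day × 365 days = 365 h
Energy = 0.368 kW × 365 h = 134.32 kWh
Cost = 134.32 kWh × £0.21/kWh = £28.21

£28.21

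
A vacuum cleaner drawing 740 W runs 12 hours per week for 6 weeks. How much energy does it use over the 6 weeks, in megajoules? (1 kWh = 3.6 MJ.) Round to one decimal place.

191.8 MJ

Runtime = 12 h/week × 6 weeks = 72 h
Energy = 0.74 kW × 72 h = 53.28 kWh
= 53.28 × 3.6 MJ = 191.8 MJ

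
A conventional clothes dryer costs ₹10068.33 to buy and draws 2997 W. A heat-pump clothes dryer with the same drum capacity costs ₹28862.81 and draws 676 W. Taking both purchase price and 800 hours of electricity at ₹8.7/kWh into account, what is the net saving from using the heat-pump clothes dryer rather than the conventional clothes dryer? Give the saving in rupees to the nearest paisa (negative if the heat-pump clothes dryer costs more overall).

-₹2640.32

conventional clothes dryer: ₹10068.33 + (2997/1000) kW × 800 h × ₹8.7 = ₹10068.33 + ₹20859.12 = ₹30927.45
heat-pump clothes dryer: ₹28862.81 + (676/1000) kW × 800 h × ₹8.7 = ₹28862.81 + ₹4704.96 = ₹33567.77
Saving = ₹30927.45 − ₹33567.77 = −₹2640.32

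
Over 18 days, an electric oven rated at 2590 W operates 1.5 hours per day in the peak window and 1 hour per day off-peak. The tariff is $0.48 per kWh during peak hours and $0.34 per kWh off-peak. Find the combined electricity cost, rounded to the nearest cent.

$49.42

Peak energy = 2.59 kW × 1.5 h × 18 = 69.93 kWh
Off-peak energy = 2.59 kW × 1 h × 18 = 46.62 kWh
Cost = 69.93 × $0.48 + 46.62 × $0.34 = $33.5664 + $15.8508 = $49.42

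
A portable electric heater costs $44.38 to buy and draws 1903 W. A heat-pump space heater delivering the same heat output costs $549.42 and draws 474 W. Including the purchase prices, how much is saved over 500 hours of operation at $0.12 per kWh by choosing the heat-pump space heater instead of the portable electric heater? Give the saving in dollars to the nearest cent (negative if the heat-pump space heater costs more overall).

-$419.30

portable electric heater: $44.38 + (1903/1000) kW × 500 h × $0.12 = $44.38 + $114.18 = $158.56
heat-pump space heater: $549.42 + (474/1000) kW × 500 h × $0.12 = $549.42 + $28.44 = $577.86
Saving = $158.56 − $577.86 = −$419.3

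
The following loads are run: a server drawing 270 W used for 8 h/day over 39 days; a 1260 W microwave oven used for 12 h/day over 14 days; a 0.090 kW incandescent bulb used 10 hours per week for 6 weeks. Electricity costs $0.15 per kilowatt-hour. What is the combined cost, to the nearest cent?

server: Runtime = 8 h/day × 39 days = 312 h
server: 0.27 kW × 312 h = 84.24 kWh
microwave oven: Runtime = 12 h/day × 14 days = 168 h
microwave oven: 1.26 kW × 168 h = 211.68 kWh
incandescent bulb: Runtime = 10 h/week × 6 weeks = 60 h
incandescent bulb: 0.09 kW × 60 h = 5.4 kWh
Total energy = 301.32 kWh
Cost = 301.32 × $0.15 = $45.20

$45.20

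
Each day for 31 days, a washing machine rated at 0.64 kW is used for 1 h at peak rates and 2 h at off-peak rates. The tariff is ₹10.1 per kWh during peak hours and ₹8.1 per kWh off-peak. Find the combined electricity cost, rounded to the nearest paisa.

₹521.79

Peak energy = 0.64 kW × 1 h × 31 = 19.84 kWh
Off-peak energy = 0.64 kW × 2 h × 31 = 39.68 kWh
Cost = 19.84 × ₹10.1 + 39.68 × ₹8.1 = ₹200.384 + ₹321.408 = ₹521.79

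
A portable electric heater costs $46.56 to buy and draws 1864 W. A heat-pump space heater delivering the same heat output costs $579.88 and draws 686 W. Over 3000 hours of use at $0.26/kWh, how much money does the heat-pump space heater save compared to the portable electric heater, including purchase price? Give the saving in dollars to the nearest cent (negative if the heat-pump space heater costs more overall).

$385.52

portable electric heater: $46.56 + (1864/1000) kW × 3000 h × $0.26 = $46.56 + $1453.92 = $1500.48
heat-pump space heater: $579.88 + (686/1000) kW × 3000 h × $0.26 = $579.88 + $535.08 = $1114.96
Saving = $1500.48 − $1114.96 = $385.52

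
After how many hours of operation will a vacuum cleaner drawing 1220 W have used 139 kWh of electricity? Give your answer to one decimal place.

Hours = 139 kWh ÷ 1.22 kW = 113.9 h

113.9 h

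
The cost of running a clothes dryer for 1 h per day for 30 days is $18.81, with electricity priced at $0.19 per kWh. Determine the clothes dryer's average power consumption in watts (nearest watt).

3300 W

Energy = $18.81 ÷ $0.19/kWh = 99 kWh
Runtime = 1 h/day × 30 days = 30 h
Power = 99 kWh ÷ 30 h = 3.3 kW = 3300 W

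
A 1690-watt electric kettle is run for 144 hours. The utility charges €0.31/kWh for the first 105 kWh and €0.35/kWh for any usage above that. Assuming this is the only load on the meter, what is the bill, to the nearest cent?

€80.98

Energy = 1.69 kW × 144 h = 243.36 kWh
Tier 1 (0–105 kWh): 105 × €0.31 = €32.55
Above 105 kWh: 138.36 × €0.35 = €48.426
Bill = €80.98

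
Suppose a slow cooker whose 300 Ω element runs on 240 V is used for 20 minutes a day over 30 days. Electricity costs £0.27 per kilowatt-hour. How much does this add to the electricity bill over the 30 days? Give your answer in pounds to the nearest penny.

£0.52

Power = V²/R = 240²/300 = 192 W = 0.192 kW
Runtime = 20 min × 30 = 600 min = 10 h
Energy = 0.192 kW × 10 h = 1.92 kWh
Cost = 1.92 kWh × £0.27/kWh = £0.52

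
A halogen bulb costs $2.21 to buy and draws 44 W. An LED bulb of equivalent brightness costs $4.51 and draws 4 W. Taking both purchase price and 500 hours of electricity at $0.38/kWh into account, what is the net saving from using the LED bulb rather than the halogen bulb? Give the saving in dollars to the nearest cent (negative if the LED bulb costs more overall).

$5.30

halogen bulb: $2.21 + (44/1000) kW × 500 h × $0.38 = $2.21 + $8.36 = $10.57
LED bulb: $4.51 + (4/1000) kW × 500 h × $0.38 = $4.51 + $0.76 = $5.27
Saving = $10.57 − $5.27 = $5.3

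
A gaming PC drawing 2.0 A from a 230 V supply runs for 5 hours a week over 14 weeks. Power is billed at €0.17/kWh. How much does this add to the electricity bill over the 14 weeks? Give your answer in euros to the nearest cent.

Power = 2.0 A × 230 V = 460 W = 0.46 kW
Runtime = 5 h/week × 14 weeks = 70 h
Energy = 0.46 kW × 70 h = 32.2 kWh
Cost = 32.2 kWh × €0.17/kWh = €5.47

€5.47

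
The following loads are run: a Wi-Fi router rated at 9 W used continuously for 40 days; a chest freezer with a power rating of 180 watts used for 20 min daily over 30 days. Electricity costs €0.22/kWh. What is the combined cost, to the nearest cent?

€2.30

Wi-Fi router: Runtime = 24 h × 40 = 960 h
Wi-Fi router: 0.009 kW × 960 h = 8.64 kWh
chest freezer: Runtime = 20 min × 30 = 600 min = 10 h
chest freezer: 0.18 kW × 10 h = 1.8 kWh
Total energy = 10.44 kWh
Cost = 10.44 × €0.22 = €2.30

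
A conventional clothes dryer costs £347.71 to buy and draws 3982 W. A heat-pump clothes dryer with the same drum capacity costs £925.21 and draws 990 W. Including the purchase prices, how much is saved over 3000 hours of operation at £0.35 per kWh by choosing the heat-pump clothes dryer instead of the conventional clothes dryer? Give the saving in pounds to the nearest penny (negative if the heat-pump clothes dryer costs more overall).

£2564.10

conventional clothes dryer: £347.71 + (3982/1000) kW × 3000 h × £0.35 = £347.71 + £4181.1 = £4528.81
heat-pump clothes dryer: £925.21 + (990/1000) kW × 3000 h × £0.35 = £925.21 + £1039.5 = £1964.71
Saving = £4528.81 − £1964.71 = £2564.1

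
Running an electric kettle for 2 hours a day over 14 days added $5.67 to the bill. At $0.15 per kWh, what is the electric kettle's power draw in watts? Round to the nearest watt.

1350 W

Energy = $5.67 ÷ $0.15/kWh = 37.8 kWh
Runtime = 2 h/day × 14 days = 28 h
Power = 37.8 kWh ÷ 28 h = 1.35 kW = 1350 W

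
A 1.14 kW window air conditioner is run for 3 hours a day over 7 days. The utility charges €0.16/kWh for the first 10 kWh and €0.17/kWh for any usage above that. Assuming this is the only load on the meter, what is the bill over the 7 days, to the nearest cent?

€3.97

Runtime = 3 h/day × 7 days = 21 h
Energy = 1.14 kW × 21 h = 23.94 kWh
Tier 1 (0–10 kWh): 10 × €0.16 = €1.6
Above 10 kWh: 13.94 × €0.17 = €2.3698
Bill = €3.97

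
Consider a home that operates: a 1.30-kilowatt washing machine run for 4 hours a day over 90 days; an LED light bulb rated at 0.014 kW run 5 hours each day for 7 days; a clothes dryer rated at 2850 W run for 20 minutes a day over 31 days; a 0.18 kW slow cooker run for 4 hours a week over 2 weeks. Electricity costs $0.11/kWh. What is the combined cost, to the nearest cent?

washing machine: Runtime = 4 h/day × 90 days = 360 h
washing machine: 1.3 kW × 360 h = 468 kWh
LED light bulb: Runtime = 5 h/day × 7 days = 35 h
LED light bulb: 0.014 kW × 35 h = 0.49 kWh
clothes dryer: Runtime = 20 min × 31 = 620 min = 10.333333… h
clothes dryer: 2.85 kW × 10.333333… h = 29.45 kWh
slow cooker: Runtime = 4 h/week × 2 weeks = 8 h
slow cooker: 0.18 kW × 8 h = 1.44 kWh
Total energy = 499.38 kWh
Cost = 499.38 × $0.11 = $54.93

$54.93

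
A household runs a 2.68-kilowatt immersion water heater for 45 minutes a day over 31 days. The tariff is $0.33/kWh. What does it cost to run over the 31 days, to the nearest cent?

$20.56

Runtime = 45 min × 31 = 1395 min = 23.25 h
Energy = 2.68 kW × 23.25 h = 62.31 kWh
Cost = 62.31 kWh × $0.33/kWh = $20.56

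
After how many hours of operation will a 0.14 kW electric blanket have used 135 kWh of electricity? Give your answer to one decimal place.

Hours = 135 kWh ÷ 0.14 kW = 964.3 h

964.3 h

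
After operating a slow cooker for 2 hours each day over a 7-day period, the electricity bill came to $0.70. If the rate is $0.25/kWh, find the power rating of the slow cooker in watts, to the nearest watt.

Energy = $0.70 ÷ $0.25/kWh = 2.8 kWh
Runtime = 2 h/day × 7 days = 14 h
Power = 2.8 kWh ÷ 14 h = 0.2 kW = 200 W

200 W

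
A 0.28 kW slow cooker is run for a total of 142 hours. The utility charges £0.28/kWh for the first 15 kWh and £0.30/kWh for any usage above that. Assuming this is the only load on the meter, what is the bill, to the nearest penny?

£11.63

Energy = 0.28 kW × 142 h = 39.76 kWh
Tier 1 (0–15 kWh): 15 × £0.28 = £4.2
Above 15 kWh: 24.76 × £0.30 = £7.428
Bill = £11.63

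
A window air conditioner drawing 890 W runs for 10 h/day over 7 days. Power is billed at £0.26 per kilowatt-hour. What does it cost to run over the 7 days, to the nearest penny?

Runtime = 10 h/day × 7 days = 70 h
Energy = 0.89 kW × 70 h = 62.3 kWh
Cost = 62.3 kWh × £0.26/kWh = £16.20

£16.20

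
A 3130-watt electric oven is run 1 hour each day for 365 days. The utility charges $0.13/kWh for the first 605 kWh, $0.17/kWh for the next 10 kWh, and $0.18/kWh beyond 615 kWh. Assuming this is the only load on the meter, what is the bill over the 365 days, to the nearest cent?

$175.29

Runtime = 1 h/day × 365 days = 365 h
Energy = 3.13 kW × 365 h = 1142.45 kWh
Tier 1 (0–605 kWh): 605 × $0.13 = $78.65
Tier 2 (605–615 kWh): 10 × $0.17 = $1.7
Above 615 kWh: 527.45 × $0.18 = $94.941
Bill = $175.29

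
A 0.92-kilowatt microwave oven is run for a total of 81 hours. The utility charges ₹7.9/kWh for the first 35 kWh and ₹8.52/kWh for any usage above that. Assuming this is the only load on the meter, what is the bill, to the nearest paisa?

₹613.21

Energy = 0.92 kW × 81 h = 74.52 kWh
Tier 1 (0–35 kWh): 35 × ₹7.9 = ₹276.5
Above 35 kWh: 39.52 × ₹8.52 = ₹336.7104
Bill = ₹613.21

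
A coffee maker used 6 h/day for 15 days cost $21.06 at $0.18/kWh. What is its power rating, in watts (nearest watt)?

1300 W

Energy = $21.06 ÷ $0.18/kWh = 117 kWh
Runtime = 6 h/day × 15 days = 90 h
Power = 117 kWh ÷ 90 h = 1.3 kW = 1300 W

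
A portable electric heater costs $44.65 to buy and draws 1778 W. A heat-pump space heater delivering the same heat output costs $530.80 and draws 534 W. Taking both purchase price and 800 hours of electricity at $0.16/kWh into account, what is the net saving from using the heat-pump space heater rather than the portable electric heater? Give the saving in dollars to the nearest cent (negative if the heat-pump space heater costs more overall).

portable electric heater: $44.65 + (1778/1000) kW × 800 h × $0.16 = $44.65 + $227.584 = $272.234
heat-pump space heater: $530.80 + (534/1000) kW × 800 h × $0.16 = $530.80 + $68.352 = $599.152
Saving = $272.234 − $599.152 = −$326.918 → -$326.92

-$326.92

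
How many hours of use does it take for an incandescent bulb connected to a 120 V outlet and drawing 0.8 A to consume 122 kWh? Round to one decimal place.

1270.8 h

Power = 0.8 A × 120 V = 96 W = 0.096 kW
Hours = 122 kWh ÷ 0.096 kW = 1270.8 h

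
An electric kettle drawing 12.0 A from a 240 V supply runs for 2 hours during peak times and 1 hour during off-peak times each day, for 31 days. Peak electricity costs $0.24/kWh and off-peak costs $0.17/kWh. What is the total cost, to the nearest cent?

Power = 12.0 A × 240 V = 2880 W = 2.88 kW
Peak energy = 2.88 kW × 2 h × 31 = 178.56 kWh
Off-peak energy = 2.88 kW × 1 h × 31 = 89.28 kWh
Cost = 178.56 × $0.24 + 89.28 × $0.17 = $42.8544 + $15.1776 = $58.03

$58.03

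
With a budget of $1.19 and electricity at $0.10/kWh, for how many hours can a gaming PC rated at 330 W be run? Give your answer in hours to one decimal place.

Energy available = $1.19 ÷ $0.10/kWh = 11.9 kWh
Hours = 11.9 kWh ÷ 0.33 kW = 36.1 h

36.1 h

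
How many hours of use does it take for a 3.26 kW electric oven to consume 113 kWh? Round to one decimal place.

Hours = 113 kWh ÷ 3.26 kW = 34.7 h

34.7 h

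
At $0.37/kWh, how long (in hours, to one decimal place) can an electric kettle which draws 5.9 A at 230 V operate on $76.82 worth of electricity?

153.0 h

Power = 5.9 A × 230 V = 1357 W = 1.357 kW
Energy available = $76.82 ÷ $0.37/kWh = 207.6216 kWh
Hours = 207.6216 kWh ÷ 1.357 kW = 153.0 h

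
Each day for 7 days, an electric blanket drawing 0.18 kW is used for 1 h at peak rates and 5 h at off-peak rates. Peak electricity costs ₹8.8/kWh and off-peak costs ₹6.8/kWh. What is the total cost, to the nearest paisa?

Peak energy = 0.18 kW × 1 h × 7 = 1.26 kWh
Off-peak energy = 0.18 kW × 5 h × 7 = 6.3 kWh
Cost = 1.26 × ₹8.8 + 6.3 × ₹6.8 = ₹11.088 + ₹42.84 = ₹53.93

₹53.93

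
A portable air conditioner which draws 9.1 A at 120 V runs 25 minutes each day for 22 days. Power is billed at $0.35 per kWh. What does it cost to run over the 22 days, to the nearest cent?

Power = 9.1 A × 120 V = 1092 W = 1.092 kW
Runtime = 25 min × 22 = 550 min = 9.166666… h
Energy = 1.092 kW × 9.166666… h = 10.01 kWh
Cost = 10.01 kWh × $0.35/kWh = $3.50

$3.50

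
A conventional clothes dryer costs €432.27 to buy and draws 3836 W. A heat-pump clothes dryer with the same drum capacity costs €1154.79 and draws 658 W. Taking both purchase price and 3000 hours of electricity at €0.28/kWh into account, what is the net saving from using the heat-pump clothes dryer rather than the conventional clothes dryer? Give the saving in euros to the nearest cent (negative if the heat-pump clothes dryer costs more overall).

conventional clothes dryer: €432.27 + (3836/1000) kW × 3000 h × €0.28 = €432.27 + €3222.24 = €3654.51
heat-pump clothes dryer: €1154.79 + (658/1000) kW × 3000 h × €0.28 = €1154.79 + €552.72 = €1707.51
Saving = €3654.51 − €1707.51 = €1947

€1947.00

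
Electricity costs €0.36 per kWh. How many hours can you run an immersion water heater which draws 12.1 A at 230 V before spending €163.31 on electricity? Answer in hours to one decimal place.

Power = 12.1 A × 230 V = 2783 W = 2.783 kW
Energy available = €163.31 ÷ €0.36/kWh = 453.6389 kWh
Hours = 453.6389 kWh ÷ 2.783 kW = 163.0 h

163.0 h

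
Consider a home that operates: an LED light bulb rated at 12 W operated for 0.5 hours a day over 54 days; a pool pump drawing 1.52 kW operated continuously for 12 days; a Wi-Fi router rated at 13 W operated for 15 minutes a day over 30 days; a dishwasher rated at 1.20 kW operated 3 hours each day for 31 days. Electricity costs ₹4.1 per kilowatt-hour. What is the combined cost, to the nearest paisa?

₹2254.10

LED light bulb: Runtime = 0.5 h/day × 54 days = 27 h
LED light bulb: 0.012 kW × 27 h = 0.324 kWh
pool pump: Runtime = 24 h × 12 = 288 h
pool pump: 1.52 kW × 288 h = 437.76 kWh
Wi-Fi router: Runtime = 15 min × 30 = 450 min = 7.5 h
Wi-Fi router: 0.013 kW × 7.5 h = 0.0975 kWh
dishwasher: Runtime = 3 h/day × 31 days = 93 h
dishwasher: 1.2 kW × 93 h = 111.6 kWh
Total energy = 549.7815 kWh
Cost = 549.7815 × ₹4.1 = ₹2254.10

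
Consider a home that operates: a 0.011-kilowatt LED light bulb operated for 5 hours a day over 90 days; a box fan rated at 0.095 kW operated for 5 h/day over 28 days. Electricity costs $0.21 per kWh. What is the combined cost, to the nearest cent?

$3.83

LED light bulb: Runtime = 5 h/day × 90 days = 450 h
LED light bulb: 0.011 kW × 450 h = 4.95 kWh
box fan: Runtime = 5 h/day × 28 days = 140 h
box fan: 0.095 kW × 140 h = 13.3 kWh
Total energy = 18.25 kWh
Cost = 18.25 × $0.21 = $3.83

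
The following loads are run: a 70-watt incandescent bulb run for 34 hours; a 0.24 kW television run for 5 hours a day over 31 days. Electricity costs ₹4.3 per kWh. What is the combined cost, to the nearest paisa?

incandescent bulb: 0.07 kW × 34 h = 2.38 kWh
television: Runtime = 5 h/day × 31 days = 155 h
television: 0.24 kW × 155 h = 37.2 kWh
Total energy = 39.58 kWh
Cost = 39.58 × ₹4.3 = ₹170.19

₹170.19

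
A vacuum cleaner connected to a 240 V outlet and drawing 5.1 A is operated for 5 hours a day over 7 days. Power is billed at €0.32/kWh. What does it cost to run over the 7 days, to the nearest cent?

Power = 5.1 A × 240 V = 1224 W = 1.224 kW
Runtime = 5 h/day × 7 days = 35 h
Energy = 1.224 kW × 35 h = 42.84 kWh
Cost = 42.84 kWh × €0.32/kWh = €13.71

€13.71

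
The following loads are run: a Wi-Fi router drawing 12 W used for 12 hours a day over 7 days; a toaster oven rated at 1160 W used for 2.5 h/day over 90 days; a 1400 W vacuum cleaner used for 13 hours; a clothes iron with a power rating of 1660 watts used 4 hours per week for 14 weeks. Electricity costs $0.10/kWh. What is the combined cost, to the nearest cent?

$37.32

Wi-Fi router: Runtime = 12 h/day × 7 days = 84 h
Wi-Fi router: 0.012 kW × 84 h = 1.008 kWh
toaster oven: Runtime = 2.5 h/day × 90 days = 225 h
toaster oven: 1.16 kW × 225 h = 261 kWh
vacuum cleaner: 1.4 kW × 13 h = 18.2 kWh
clothes iron: Runtime = 4 h/week × 14 weeks = 56 h
clothes iron: 1.66 kW × 56 h = 92.96 kWh
Total energy = 373.168 kWh
Cost = 373.168 × $0.10 = $37.32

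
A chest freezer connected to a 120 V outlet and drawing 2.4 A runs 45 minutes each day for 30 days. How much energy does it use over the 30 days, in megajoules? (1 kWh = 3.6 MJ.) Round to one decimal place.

Power = 2.4 A × 120 V = 288 W = 0.288 kW
Runtime = 45 min × 30 = 1350 min = 22.5 h
Energy = 0.288 kW × 22.5 h = 6.48 kWh
= 6.48 × 3.6 MJ = 23.3 MJ

23.3 MJ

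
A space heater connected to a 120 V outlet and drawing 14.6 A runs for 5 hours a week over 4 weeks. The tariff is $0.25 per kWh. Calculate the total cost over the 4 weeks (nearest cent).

Power = 14.6 A × 120 V = 1752 W = 1.752 kW
Runtime = 5 h/week × 4 weeks = 20 h
Energy = 1.752 kW × 20 h = 35.04 kWh
Cost = 35.04 kWh × $0.25/kWh = $8.76

$8.76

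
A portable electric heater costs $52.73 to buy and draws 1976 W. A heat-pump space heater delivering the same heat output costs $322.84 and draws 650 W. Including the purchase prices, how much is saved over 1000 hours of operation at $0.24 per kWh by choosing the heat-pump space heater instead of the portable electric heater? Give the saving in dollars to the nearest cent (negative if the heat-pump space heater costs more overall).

$48.13

portable electric heater: $52.73 + (1976/1000) kW × 1000 h × $0.24 = $52.73 + $474.24 = $526.97
heat-pump space heater: $322.84 + (650/1000) kW × 1000 h × $0.24 = $322.84 + $156 = $478.84
Saving = $526.97 − $478.84 = $48.13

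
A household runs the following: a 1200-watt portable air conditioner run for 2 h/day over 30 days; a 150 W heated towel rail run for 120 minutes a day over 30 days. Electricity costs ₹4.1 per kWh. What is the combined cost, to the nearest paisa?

₹332.10

portable air conditioner: Runtime = 2 h/day × 30 days = 60 h
portable air conditioner: 1.2 kW × 60 h = 72 kWh
heated towel rail: Runtime = 120 min × 30 = 3600 min = 60 h
heated towel rail: 0.15 kW × 60 h = 9 kWh
Total energy = 81 kWh
Cost = 81 × ₹4.1 = ₹332.10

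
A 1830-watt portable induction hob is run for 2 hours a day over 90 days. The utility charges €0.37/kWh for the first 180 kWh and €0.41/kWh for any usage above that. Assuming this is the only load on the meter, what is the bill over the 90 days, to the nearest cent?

Runtime = 2 h/day × 90 days = 180 h
Energy = 1.83 kW × 180 h = 329.4 kWh
Tier 1 (0–180 kWh): 180 × €0.37 = €66.6
Above 180 kWh: 149.4 × €0.41 = €61.254
Bill = €127.85

€127.85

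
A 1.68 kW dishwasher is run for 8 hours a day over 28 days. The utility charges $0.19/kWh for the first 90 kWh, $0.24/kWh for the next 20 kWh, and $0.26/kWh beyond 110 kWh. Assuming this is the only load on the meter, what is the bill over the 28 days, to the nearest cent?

Runtime = 8 h/day × 28 days = 224 h
Energy = 1.68 kW × 224 h = 376.32 kWh
Tier 1 (0–90 kWh): 90 × $0.19 = $17.1
Tier 2 (90–110 kWh): 20 × $0.24 = $4.8
Above 110 kWh: 266.32 × $0.26 = $69.2432
Bill = $91.14

$91.14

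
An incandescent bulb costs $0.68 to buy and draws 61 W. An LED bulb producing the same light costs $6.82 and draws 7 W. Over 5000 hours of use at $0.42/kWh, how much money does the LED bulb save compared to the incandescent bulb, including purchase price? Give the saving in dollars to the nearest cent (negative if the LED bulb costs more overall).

$107.26

incandescent bulb: $0.68 + (61/1000) kW × 5000 h × $0.42 = $0.68 + $128.1 = $128.78
LED bulb: $6.82 + (7/1000) kW × 5000 h × $0.42 = $6.82 + $14.7 = $21.52
Saving = $128.78 − $21.52 = $107.26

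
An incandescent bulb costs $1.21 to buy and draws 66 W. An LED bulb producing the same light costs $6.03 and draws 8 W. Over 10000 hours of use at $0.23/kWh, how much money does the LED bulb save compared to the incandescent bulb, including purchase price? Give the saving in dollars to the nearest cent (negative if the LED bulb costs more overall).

incandescent bulb: $1.21 + (66/1000) kW × 10000 h × $0.23 = $1.21 + $151.8 = $153.01
LED bulb: $6.03 + (8/1000) kW × 10000 h × $0.23 = $6.03 + $18.4 = $24.43
Saving = $153.01 − $24.43 = $128.58

$128.58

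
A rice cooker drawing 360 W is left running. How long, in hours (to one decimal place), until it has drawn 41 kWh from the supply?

Hours = 41 kWh ÷ 0.36 kW = 113.9 h

113.9 h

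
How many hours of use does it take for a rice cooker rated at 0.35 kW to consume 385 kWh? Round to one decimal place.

Hours = 385 kWh ÷ 0.35 kW = 1100.0 h

1100.0 h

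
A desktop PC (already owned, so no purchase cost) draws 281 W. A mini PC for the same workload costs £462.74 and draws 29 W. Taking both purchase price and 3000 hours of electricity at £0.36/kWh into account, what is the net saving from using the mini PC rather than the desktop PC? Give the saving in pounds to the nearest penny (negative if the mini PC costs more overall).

desktop PC: £0.00 + (281/1000) kW × 3000 h × £0.36 = £0.00 + £303.48 = £303.48
mini PC: £462.74 + (29/1000) kW × 3000 h × £0.36 = £462.74 + £31.32 = £494.06
Saving = £303.48 − £494.06 = −£190.58

-£190.58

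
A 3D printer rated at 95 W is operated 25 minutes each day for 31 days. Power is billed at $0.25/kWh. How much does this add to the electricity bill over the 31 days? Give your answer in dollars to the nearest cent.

$0.31

Runtime = 25 min × 31 = 775 min = 12.916666… h
Energy = 0.095 kW × 12.916666… h = 1.227083… kWh
Cost = 1.227083… kWh × $0.25/kWh = $0.31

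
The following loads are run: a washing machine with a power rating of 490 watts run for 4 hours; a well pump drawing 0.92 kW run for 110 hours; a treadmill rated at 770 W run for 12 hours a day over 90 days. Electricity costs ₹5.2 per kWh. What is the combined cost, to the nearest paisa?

₹4860.75

washing machine: 0.49 kW × 4 h = 1.96 kWh
well pump: 0.92 kW × 110 h = 101.2 kWh
treadmill: Runtime = 12 h/day × 90 days = 1080 h
treadmill: 0.77 kW × 1080 h = 831.6 kWh
Total energy = 934.76 kWh
Cost = 934.76 × ₹5.2 = ₹4860.75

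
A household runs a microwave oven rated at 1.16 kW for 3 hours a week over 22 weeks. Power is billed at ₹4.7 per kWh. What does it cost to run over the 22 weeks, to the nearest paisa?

Runtime = 3 h/week × 22 weeks = 66 h
Energy = 1.16 kW × 66 h = 76.56 kWh
Cost = 76.56 kWh × ₹4.7/kWh = ₹359.83

₹359.83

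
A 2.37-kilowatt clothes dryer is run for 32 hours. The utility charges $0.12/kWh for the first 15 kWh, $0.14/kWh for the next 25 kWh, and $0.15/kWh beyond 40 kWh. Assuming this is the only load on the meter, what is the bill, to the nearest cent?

Energy = 2.37 kW × 32 h = 75.84 kWh
Tier 1 (0–15 kWh): 15 × $0.12 = $1.8
Tier 2 (15–40 kWh): 25 × $0.14 = $3.5
Above 40 kWh: 35.84 × $0.15 = $5.376
Bill = $10.68

$10.68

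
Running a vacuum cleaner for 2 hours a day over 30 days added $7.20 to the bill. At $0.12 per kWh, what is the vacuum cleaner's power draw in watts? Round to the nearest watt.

Energy = $7.20 ÷ $0.12/kWh = 60 kWh
Runtime = 2 h/day × 30 days = 60 h
Power = 60 kWh ÷ 60 h = 1 kW = 1000 W

1000 W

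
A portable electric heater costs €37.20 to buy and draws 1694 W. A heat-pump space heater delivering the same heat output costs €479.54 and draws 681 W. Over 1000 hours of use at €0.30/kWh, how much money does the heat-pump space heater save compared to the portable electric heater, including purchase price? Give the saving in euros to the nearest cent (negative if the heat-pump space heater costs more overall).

portable electric heater: €37.20 + (1694/1000) kW × 1000 h × €0.30 = €37.20 + €508.2 = €545.4
heat-pump space heater: €479.54 + (681/1000) kW × 1000 h × €0.30 = €479.54 + €204.3 = €683.84
Saving = €545.4 − €683.84 = −€138.44

-€138.44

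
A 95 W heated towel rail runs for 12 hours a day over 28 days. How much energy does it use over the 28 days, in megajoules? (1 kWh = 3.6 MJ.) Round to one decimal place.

Runtime = 12 h/day × 28 days = 336 h
Energy = 0.095 kW × 336 h = 31.92 kWh
= 31.92 × 3.6 MJ = 114.9 MJ

114.9 MJ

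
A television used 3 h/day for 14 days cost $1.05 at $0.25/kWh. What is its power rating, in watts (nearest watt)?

100 W

Energy = $1.05 ÷ $0.25/kWh = 4.2 kWh
Runtime = 3 h/day × 14 days = 42 h
Power = 4.2 kWh ÷ 42 h = 0.1 kW = 100 W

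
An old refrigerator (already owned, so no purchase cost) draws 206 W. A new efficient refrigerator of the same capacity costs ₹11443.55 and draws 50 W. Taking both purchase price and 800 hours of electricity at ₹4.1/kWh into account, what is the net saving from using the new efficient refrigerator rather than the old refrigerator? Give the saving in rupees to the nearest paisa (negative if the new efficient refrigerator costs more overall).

-₹10931.87

old refrigerator: ₹0.00 + (206/1000) kW × 800 h × ₹4.1 = ₹0.00 + ₹675.68 = ₹675.68
new efficient refrigerator: ₹11443.55 + (50/1000) kW × 800 h × ₹4.1 = ₹11443.55 + ₹164 = ₹11607.55
Saving = ₹675.68 − ₹11607.55 = −₹10931.87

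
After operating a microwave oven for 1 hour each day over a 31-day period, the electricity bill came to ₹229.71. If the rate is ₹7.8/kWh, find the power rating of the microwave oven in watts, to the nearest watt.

Energy = ₹229.71 ÷ ₹7.8/kWh = 29.45 kWh
Runtime = 1 h/day × 31 days = 31 h
Power = 29.45 kWh ÷ 31 h = 0.95 kW = 950 W

950 W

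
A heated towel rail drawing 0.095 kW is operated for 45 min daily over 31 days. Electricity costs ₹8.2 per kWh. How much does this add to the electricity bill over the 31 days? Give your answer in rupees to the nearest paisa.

₹18.11

Runtime = 45 min × 31 = 1395 min = 23.25 h
Energy = 0.095 kW × 23.25 h = 2.20875 kWh
Cost = 2.20875 kWh × ₹8.2/kWh = ₹18.11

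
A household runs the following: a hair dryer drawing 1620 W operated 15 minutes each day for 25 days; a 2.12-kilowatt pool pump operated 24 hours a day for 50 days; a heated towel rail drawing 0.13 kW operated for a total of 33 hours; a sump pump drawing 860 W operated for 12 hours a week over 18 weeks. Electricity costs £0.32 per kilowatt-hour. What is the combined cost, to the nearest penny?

£878.14

hair dryer: Runtime = 15 min × 25 = 375 min = 6.25 h
hair dryer: 1.62 kW × 6.25 h = 10.125 kWh
pool pump: Runtime = 24 h × 50 = 1200 h
pool pump: 2.12 kW × 1200 h = 2544 kWh
heated towel rail: 0.13 kW × 33 h = 4.29 kWh
sump pump: Runtime = 12 h/week × 18 weeks = 216 h
sump pump: 0.86 kW × 216 h = 185.76 kWh
Total energy = 2744.175 kWh
Cost = 2744.175 × £0.32 = £878.14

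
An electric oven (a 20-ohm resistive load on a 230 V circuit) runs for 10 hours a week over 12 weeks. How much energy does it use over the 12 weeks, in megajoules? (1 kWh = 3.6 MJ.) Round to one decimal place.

1142.6 MJ

Power = V²/R = 230²/20 = 2645 W = 2.645 kW
Runtime = 10 h/week × 12 weeks = 120 h
Energy = 2.645 kW × 120 h = 317.4 kWh
= 317.4 × 3.6 MJ = 1142.6 MJ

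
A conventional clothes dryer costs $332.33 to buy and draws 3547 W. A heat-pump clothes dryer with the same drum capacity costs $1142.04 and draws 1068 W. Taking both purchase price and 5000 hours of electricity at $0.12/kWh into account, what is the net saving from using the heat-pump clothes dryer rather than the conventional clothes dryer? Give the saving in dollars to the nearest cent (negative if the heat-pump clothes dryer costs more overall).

$677.69

conventional clothes dryer: $332.33 + (3547/1000) kW × 5000 h × $0.12 = $332.33 + $2128.2 = $2460.53
heat-pump clothes dryer: $1142.04 + (1068/1000) kW × 5000 h × $0.12 = $1142.04 + $640.8 = $1782.84
Saving = $2460.53 − $1782.84 = $677.69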